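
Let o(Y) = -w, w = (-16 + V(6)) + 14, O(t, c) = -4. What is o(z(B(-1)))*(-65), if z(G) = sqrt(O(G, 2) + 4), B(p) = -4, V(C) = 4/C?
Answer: -260/3 ≈ -86.667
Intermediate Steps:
w = -4/3 (w = (-16 + 4/6) + 14 = (-16 + 4*(1/6)) + 14 = (-16 + 2/3) + 14 = -46/3 + 14 = -4/3 ≈ -1.3333)
z(G) = 0 (z(G) = sqrt(-4 + 4) = sqrt(0) = 0)
o(Y) = 4/3 (o(Y) = -1*(-4/3) = 4/3)
o(z(B(-1)))*(-65) = (4/3)*(-65) = -260/3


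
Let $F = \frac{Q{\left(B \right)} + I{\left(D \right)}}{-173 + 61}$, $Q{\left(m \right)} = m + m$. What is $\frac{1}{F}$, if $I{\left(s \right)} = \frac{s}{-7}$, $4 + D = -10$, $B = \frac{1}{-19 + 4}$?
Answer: $-60$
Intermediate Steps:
$B = - \frac{1}{15}$ ($B = \frac{1}{-15} = - \frac{1}{15} \approx -0.066667$)
$D = -14$ ($D = -4 - 10 = -14$)
$Q{\left(m \right)} = 2 m$
$I{\left(s \right)} = - \frac{s}{7}$ ($I{\left(s \right)} = s \left(- \frac{1}{7}\right) = - \frac{s}{7}$)
$F = - \frac{1}{60}$ ($F = \frac{2 \left(- \frac{1}{15}\right) - -2}{-173 + 61} = \frac{- \frac{2}{15} + 2}{-112} = \frac{28}{15} \left(- \frac{1}{112}\right) = - \frac{1}{60} \approx -0.016667$)
$\frac{1}{F} = \frac{1}{- \frac{1}{60}} = -60$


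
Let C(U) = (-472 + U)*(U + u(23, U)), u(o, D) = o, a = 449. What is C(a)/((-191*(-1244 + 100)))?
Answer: -1357/27313 ≈ -0.049683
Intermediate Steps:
C(U) = (-472 + U)*(23 + U) (C(U) = (-472 + U)*(U + 23) = (-472 + U)*(23 + U))
C(a)/((-191*(-1244 + 100))) = (-10856 + 449² - 449*449)/((-191*(-1244 + 100))) = (-10856 + 201601 - 201601)/((-191*(-1144))) = -10856/218504 = -10856*1/218504 = -1357/27313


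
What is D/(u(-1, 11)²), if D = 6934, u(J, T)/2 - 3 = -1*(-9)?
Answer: 3467/288 ≈ 12.038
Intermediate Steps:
u(J, T) = 24 (u(J, T) = 6 + 2*(-1*(-9)) = 6 + 2*9 = 6 + 18 = 24)
D/(u(-1, 11)²) = 6934/(24²) = 6934/576 = 6934*(1/576) = 3467/288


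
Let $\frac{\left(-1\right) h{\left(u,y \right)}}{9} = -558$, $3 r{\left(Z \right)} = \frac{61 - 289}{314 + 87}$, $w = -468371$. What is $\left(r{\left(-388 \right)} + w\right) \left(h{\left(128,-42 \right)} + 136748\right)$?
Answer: $- \frac{26626794399190}{401} \approx -6.6401 \cdot 10^{10}$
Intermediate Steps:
$r{\left(Z \right)} = - \frac{76}{401}$ ($r{\left(Z \right)} = \frac{\left(61 - 289\right) \frac{1}{314 + 87}}{3} = \frac{\left(-228\right) \frac{1}{401}}{3} = \frac{1}{3} \left(- \frac{228}{401}\right) = - \frac{76}{401}$)
$h{\left(u,y \right)} = 5022$ ($h{\left(u,y \right)} = \left(-9\right) \left(-558\right) = 5022$)
$\left(r{\left(-388 \right)} + w\right) \left(h{\left(128,-42 \right)} + 136748\right) = \left(- \frac{76}{401} - 468371\right) \left(5022 + 136748\right) = \left(- \frac{187816847}{401}\right) 141770 = - \frac{26626794399190}{401}$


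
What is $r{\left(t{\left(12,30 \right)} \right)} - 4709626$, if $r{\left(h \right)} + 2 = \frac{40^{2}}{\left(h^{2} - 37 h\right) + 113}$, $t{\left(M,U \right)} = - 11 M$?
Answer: $- \frac{105594567788}{22421} \approx -4.7096 \cdot 10^{6}$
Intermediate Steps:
$r{\left(h \right)} = -2 + \frac{1600}{113 + h^{2} - 37 h}$ ($r{\left(h \right)} = -2 + \frac{40^{2}}{\left(h^{2} - 37 h\right) + 113} = -2 + \frac{1600}{113 + h^{2} - 37 h}$)
$r{\left(t{\left(12,30 \right)} \right)} - 4709626 = \frac{2 \left(687 - \left(\left(-11\right) 12\right)^{2} + 37 \left(\left(-11\right) 12\right)\right)}{113 + \left(\left(-11\right) 12\right)^{2} - 37 \left(\left(-11\right) 12\right)} - 4709626 = \frac{2 \left(687 - \left(-132\right)^{2} + 37 \left(-132\right)\right)}{113 + \left(-132\right)^{2} - -4884} - 4709626 = \frac{2 \left(687 - 17424 - 4884\right)}{113 + 17424 + 4884} - 4709626 = \frac{2 \left(687 - 17424 - 4884\right)}{22421} - 4709626 = 2 \cdot \frac{1}{22421} \left(-21621\right) - 4709626 = - \frac{43242}{22421} - 4709626 = - \frac{105594567788}{22421}$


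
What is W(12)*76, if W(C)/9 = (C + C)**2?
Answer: 393984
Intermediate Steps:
W(C) = 36*C**2 (W(C) = 9*(C + C)**2 = 9*(2*C)**2 = 9*(4*C**2) = 36*C**2)
W(12)*76 = (36*12**2)*76 = (36*144)*76 = 5184*76 = 393984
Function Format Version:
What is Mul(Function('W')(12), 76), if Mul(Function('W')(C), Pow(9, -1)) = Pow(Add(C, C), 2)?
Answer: 393984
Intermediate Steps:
Function('W')(C) = Mul(36, Pow(C, 2)) (Function('W')(C) = Mul(9, Pow(Add(C, C), 2)) = Mul(9, Pow(Mul(2, C), 2)) = Mul(9, Mul(4, Pow(C, 2))) = Mul(36, Pow(C, 2)))
Mul(Function('W')(12), 76) = Mul(Mul(36, Pow(12, 2)), 76) = Mul(Mul(36, 144), 76) = Mul(5184, 76) = 393984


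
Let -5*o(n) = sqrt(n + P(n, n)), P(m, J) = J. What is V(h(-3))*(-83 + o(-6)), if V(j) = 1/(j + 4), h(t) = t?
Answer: -83 - 2*I*sqrt(3)/5 ≈ -83.0 - 0.69282*I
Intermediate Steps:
V(j) = 1/(4 + j)
o(n) = -sqrt(2)*sqrt(n)/5 (o(n) = -sqrt(n + n)/5 = -sqrt(2)*sqrt(n)/5)
V(h(-3))*(-83 + o(-6)) = (-83 - sqrt(2)*sqrt(-6)/5)/(4 - 3) = (-83 - sqrt(2)*I*sqrt(6)/5)/1 = 1*(-83 - 2*I*sqrt(3)/5) = -83 - 2*I*sqrt(3)/5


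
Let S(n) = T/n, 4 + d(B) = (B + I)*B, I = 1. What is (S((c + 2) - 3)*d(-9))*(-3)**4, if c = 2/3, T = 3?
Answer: -49572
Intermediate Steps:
c = 2/3 (c = 2*(1/3) = 2/3 ≈ 0.66667)
d(B) = -4 + B*(1 + B) (d(B) = -4 + (B + 1)*B = -4 + (1 + B)*B = -4 + B*(1 + B))
S(n) = 3/n
(S((c + 2) - 3)*d(-9))*(-3)**4 = ((3/((2/3 + 2) - 3))*(-4 - 9 + (-9)**2))*(-3)**4 = ((3/(8/3 - 3))*(-4 - 9 + 81))*81 = ((3/(-1/3))*68)*81 = ((3*(-3))*68)*81 = -9*68*81 = -612*81 = -49572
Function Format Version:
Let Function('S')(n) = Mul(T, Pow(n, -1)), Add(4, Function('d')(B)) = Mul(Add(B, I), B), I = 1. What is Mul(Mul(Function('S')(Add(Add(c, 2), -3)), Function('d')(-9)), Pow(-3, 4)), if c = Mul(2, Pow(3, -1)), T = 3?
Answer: -49572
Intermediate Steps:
c = Rational(2, 3) (c = Mul(2, Rational(1, 3)) = Rational(2, 3) ≈ 0.66667)
Function('d')(B) = Add(-4, Mul(B, Add(1, B))) (Function('d')(B) = Add(-4, Mul(Add(B, 1), B)) = Add(-4, Mul(Add(1, B), B)) = Add(-4, Mul(B, Add(1, B))))
Function('S')(n) = Mul(3, Pow(n, -1))
Mul(Mul(Function('S')(Add(Add(c, 2), -3)), Function('d')(-9)), Pow(-3, 4)) = Mul(Mul(Mul(3, Pow(Add(Add(Rational(2, 3), 2), -3), -1)), Add(-4, -9, Pow(-9, 2))), Pow(-3, 4)) = Mul(Mul(Mul(3, Pow(Add(Rational(8, 3), -3), -1)), Add(-4, -9, 81)), 81) = Mul(Mul(Mul(3, Pow(Rational(-1, 3), -1)), 68), 81) = Mul(Mul(Mul(3, -3), 68), 81) = Mul(Mul(-9, 68), 81) = Mul(-612, 81) = -49572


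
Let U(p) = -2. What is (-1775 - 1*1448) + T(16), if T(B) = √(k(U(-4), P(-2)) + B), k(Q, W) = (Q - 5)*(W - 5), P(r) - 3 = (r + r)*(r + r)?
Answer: -3223 + I*√82 ≈ -3223.0 + 9.0554*I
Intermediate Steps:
P(r) = 3 + 4*r² (P(r) = 3 + (r + r)*(r + r) = 3 + (2*r)*(2*r) = 3 + 4*r²)
k(Q, W) = (-5 + Q)*(-5 + W)
T(B) = √(-98 + B) (T(B) = √((25 - 5*(-2) - 5*(3 + 4*(-2)²) - 2*(3 + 4*(-2)²)) + B) = √((25 + 10 - 5*(3 + 4*4) - 2*(3 + 4*4)) + B) = √((25 + 10 - 5*(3 + 16) - 2*(3 + 16)) + B) = √((25 + 10 - 5*19 - 2*19) + B) = √((25 + 10 - 95 - 38) + B) = √(-98 + B))
(-1775 - 1*1448) + T(16) = (-1775 - 1*1448) + √(-98 + 16) = (-1775 - 1448) + √(-82) = -3223 + I*√82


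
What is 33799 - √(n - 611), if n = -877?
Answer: 33799 - 4*I*√93 ≈ 33799.0 - 38.575*I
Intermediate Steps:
33799 - √(n - 611) = 33799 - √(-877 - 611) = 33799 - √(-1488) = 33799 - 4*I*√93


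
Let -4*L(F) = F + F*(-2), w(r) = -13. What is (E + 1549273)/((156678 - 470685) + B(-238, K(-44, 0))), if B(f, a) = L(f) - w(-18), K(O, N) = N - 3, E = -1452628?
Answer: -64430/209369 ≈ -0.30773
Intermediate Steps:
K(O, N) = -3 + N
L(F) = F/4 (L(F) = -(F + F*(-2))/4 = -(F - 2*F)/4 = -(-1)*F/4 = F/4)
B(f, a) = 13 + f/4 (B(f, a) = f/4 - 1*(-13) = f/4 + 13 = 13 + f/4)
(E + 1549273)/((156678 - 470685) + B(-238, K(-44, 0))) = (-1452628 + 1549273)/((156678 - 470685) + (13 + (¼)*(-238))) = 96645/(-314007 + (13 - 119/2)) = 96645/(-314007 - 93/2) = 96645/(-628107/2) = 96645*(-2/628107) = -64430/209369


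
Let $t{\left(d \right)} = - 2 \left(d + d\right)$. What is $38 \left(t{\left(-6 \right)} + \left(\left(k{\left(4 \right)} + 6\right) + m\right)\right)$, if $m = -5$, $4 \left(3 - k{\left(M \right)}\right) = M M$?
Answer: $912$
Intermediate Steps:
$k{\left(M \right)} = 3 - \frac{M^{2}}{4}$ ($k{\left(M \right)} = 3 - \frac{M M}{4} = 3 - \frac{M^{2}}{4}$)
$t{\left(d \right)} = - 4 d$ ($t{\left(d \right)} = - 2 \cdot 2 d = - 4 d$)
$38 \left(t{\left(-6 \right)} + \left(\left(k{\left(4 \right)} + 6\right) + m\right)\right) = 38 \left(\left(-4\right) \left(-6\right) + \left(\left(\left(3 - \frac{4^{2}}{4}\right) + 6\right) - 5\right)\right) = 38 \left(24 + \left(\left(\left(3 - 4\right) + 6\right) - 5\right)\right) = 38 \left(24 + \left(\left(-1 + 6\right) - 5\right)\right) = 38 \left(24 + \left(5 - 5\right)\right) = 38 \left(24 + 0\right) = 38 \cdot 24 = 912$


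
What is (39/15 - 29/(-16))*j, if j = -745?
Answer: -52597/16 ≈ -3287.3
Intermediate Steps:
(39/15 - 29/(-16))*j = (39/15 - 29/(-16))*(-745) = (39*(1/15) - 29*(-1/16))*(-745) = (13/5 + 29/16)*(-745) = (353/80)*(-745) = -52597/16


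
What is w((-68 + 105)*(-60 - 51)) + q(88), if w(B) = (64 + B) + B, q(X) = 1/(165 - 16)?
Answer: -1214349/149 ≈ -8150.0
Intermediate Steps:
q(X) = 1/149
w(B) = 64 + 2*B
w((-68 + 105)*(-60 - 51)) + q(88) = (64 + 2*((-68 + 105)*(-60 - 51))) + 1/149 = (64 + 2*(37*(-111))) + 1/149 = (64 + 2*(-4107)) + 1/149 = (64 - 8214) + 1/149 = -8150 + 1/149 = -1214349/149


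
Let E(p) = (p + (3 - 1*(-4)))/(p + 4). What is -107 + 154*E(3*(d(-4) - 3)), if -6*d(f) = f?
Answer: -107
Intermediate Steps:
d(f) = -f/6
E(p) = (7 + p)/(4 + p) (E(p) = (p + (3 + 4))/(4 + p) = (p + 7)/(4 + p) = (7 + p)/(4 + p))
-107 + 154*E(3*(d(-4) - 3)) = -107 + 154*((7 + 3*(-1/6*(-4) - 3))/(4 + 3*(-1/6*(-4) - 3))) = -107 + 154*((7 + 3*(2/3 - 3))/(4 + 3*(2/3 - 3))) = -107 + 154*((7 + 3*(-7/3))/(4 + 3*(-7/3))) = -107 + 154*((7 - 7)/(4 - 7)) = -107 + 154*(0/(-3)) = -107 + 154*(-1/3*0) = -107 + 154*0 = -107 + 0 = -107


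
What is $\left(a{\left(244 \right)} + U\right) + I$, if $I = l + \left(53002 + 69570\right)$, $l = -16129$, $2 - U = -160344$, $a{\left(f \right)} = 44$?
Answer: $266833$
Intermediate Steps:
$U = 160346$ ($U = 2 - -160344 = 2 + 160344 = 160346$)
$I = 106443$ ($I = -16129 + \left(53002 + 69570\right) = -16129 + 122572 = 106443$)
$\left(a{\left(244 \right)} + U\right) + I = \left(44 + 160346\right) + 106443 = 160390 + 106443 = 266833$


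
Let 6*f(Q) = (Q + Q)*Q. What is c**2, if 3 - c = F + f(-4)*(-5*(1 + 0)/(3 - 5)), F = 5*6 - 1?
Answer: 13924/9 ≈ 1547.1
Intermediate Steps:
F = 29 (F = 30 - 1 = 29)
f(Q) = Q**2/3 (f(Q) = ((Q + Q)*Q)/6 = ((2*Q)*Q)/6 = (2*Q**2)/6 = Q**2/3)
c = -118/3 (c = 3 - (29 + ((1/3)*(-4)**2)*(-5*(1 + 0)/(3 - 5))) = 3 - (29 + ((1/3)*16)*(-5/(-2))) = 3 - (29 + 16*(-5*(-1)/2)/3) = 3 - (29 + 16*(-5*(-1/2))/3) = 3 - (29 + (16/3)*(5/2)) = 3 - (29 + 40/3) = 3 - 1*127/3 = 3 - 127/3 = -118/3 ≈ -39.333)
c**2 = (-118/3)**2 = 13924/9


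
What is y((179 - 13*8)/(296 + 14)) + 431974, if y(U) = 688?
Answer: 432662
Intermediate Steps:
y((179 - 13*8)/(296 + 14)) + 431974 = 688 + 431974 = 432662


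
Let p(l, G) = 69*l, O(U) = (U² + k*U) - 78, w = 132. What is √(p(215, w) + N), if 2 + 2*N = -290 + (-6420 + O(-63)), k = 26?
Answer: √50422/2 ≈ 112.27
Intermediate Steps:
O(U) = -78 + U² + 26*U (O(U) = (U² + 26*U) - 78 = -78 + U² + 26*U)
N = -4459/2 (N = -1 + (-290 + (-6420 + (-78 + (-63)² + 26*(-63))))/2 = -1 + (-290 + (-6420 + (-78 + 3969 - 1638)))/2 = -1 + (-290 + (-6420 + 2253))/2 = -1 + (-290 - 4167)/2 = -1 + (½)*(-4457) = -1 - 4457/2 = -4459/2 ≈ -2229.5)
√(p(215, w) + N) = √(69*215 - 4459/2) = √(14835 - 4459/2) = √(25211/2) = √50422/2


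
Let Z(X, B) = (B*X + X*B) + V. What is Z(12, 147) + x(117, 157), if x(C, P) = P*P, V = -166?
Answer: 28011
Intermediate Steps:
x(C, P) = P**2
Z(X, B) = -166 + 2*B*X (Z(X, B) = (B*X + X*B) - 166 = (B*X + B*X) - 166 = 2*B*X - 166 = -166 + 2*B*X)
Z(12, 147) + x(117, 157) = (-166 + 2*147*12) + 157**2 = (-166 + 3528) + 24649 = 3362 + 24649 = 28011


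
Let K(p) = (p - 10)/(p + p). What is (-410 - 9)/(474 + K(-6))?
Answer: -1257/1426 ≈ -0.88149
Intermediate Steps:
K(p) = (-10 + p)/(2*p) (K(p) = (-10 + p)/((2*p)) = (-10 + p)*(1/(2*p)) = (-10 + p)/(2*p))
(-410 - 9)/(474 + K(-6)) = (-410 - 9)/(474 + (½)*(-10 - 6)/(-6)) = -419/(474 + (½)*(-⅙)*(-16)) = -419/(474 + 4/3) = -419/1426/3 = -419*3/1426 = -1257/1426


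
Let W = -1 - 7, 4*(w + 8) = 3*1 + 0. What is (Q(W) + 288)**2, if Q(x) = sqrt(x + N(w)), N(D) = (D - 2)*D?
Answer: 1328049/16 + 432*sqrt(105) ≈ 87430.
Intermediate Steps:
w = -29/4 (w = -8 + (3*1 + 0)/4 = -8 + (3 + 0)/4 = -8 + (1/4)*3 = -8 + 3/4 = -29/4 ≈ -7.2500)
N(D) = D*(-2 + D) (N(D) = (-2 + D)*D = D*(-2 + D))
W = -8
Q(x) = sqrt(1073/16 + x) (Q(x) = sqrt(x - 29*(-2 - 29/4)/4) = sqrt(x - 29/4*(-37/4)) = sqrt(x + 1073/16) = sqrt(1073/16 + x))
(Q(W) + 288)**2 = (sqrt(1073 + 16*(-8))/4 + 288)**2 = (sqrt(1073 - 128)/4 + 288)**2 = (sqrt(945)/4 + 288)**2 = ((3*sqrt(105))/4 + 288)**2 = (3*sqrt(105)/4 + 288)**2 = (288 + 3*sqrt(105)/4)**2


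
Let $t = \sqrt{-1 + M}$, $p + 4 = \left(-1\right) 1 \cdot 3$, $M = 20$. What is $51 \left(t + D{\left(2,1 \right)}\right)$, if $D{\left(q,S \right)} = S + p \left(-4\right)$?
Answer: $1479 + 51 \sqrt{19} \approx 1701.3$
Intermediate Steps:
$p = -7$ ($p = -4 + \left(-1\right) 1 \cdot 3 = -4 - 3 = -7$)
$D{\left(q,S \right)} = 28 + S$ ($D{\left(q,S \right)} = S - -28 = S + 28 = 28 + S$)
$t = \sqrt{19}$ ($t = \sqrt{-1 + 20} = \sqrt{19} \approx 4.3589$)
$51 \left(t + D{\left(2,1 \right)}\right) = 51 \left(\sqrt{19} + \left(28 + 1\right)\right) = 51 \left(\sqrt{19} + 29\right) = 51 \left(29 + \sqrt{19}\right) = 1479 + 51 \sqrt{19}$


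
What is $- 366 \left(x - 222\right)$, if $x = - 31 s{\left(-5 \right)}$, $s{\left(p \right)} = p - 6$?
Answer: $-43554$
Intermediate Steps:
$s{\left(p \right)} = -6 + p$ ($s{\left(p \right)} = p - 6 = -6 + p$)
$x = 341$ ($x = - 31 \left(-6 - 5\right) = \left(-31\right) \left(-11\right) = 341$)
$- 366 \left(x - 222\right) = - 366 \left(341 - 222\right) = \left(-366\right) 119 = -43554$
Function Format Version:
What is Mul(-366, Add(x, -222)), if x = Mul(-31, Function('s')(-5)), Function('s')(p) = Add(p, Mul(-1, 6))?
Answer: -43554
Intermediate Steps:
Function('s')(p) = Add(-6, p) (Function('s')(p) = Add(p, -6) = Add(-6, p))
x = 341 (x = Mul(-31, Add(-6, -5)) = Mul(-31, -11) = 341)
Mul(-366, Add(x, -222)) = Mul(-366, Add(341, -222)) = Mul(-366, 119) = -43554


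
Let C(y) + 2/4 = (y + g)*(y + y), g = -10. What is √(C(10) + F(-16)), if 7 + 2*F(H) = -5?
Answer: I*√26/2 ≈ 2.5495*I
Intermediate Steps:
F(H) = -6 (F(H) = -7/2 + (½)*(-5) = -7/2 - 5/2 = -6)
C(y) = -½ + 2*y*(-10 + y) (C(y) = -½ + (y - 10)*(y + y) = -½ + (-10 + y)*(2*y) = -½ + 2*y*(-10 + y))
√(C(10) + F(-16)) = √((-½ - 20*10 + 2*10²) - 6) = √((-½ - 200 + 2*100) - 6) = √((-½ - 200 + 200) - 6) = √(-½ - 6) = √(-13/2) = I*√26/2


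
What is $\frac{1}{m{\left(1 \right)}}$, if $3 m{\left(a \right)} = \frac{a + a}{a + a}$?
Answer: $3$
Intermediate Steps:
$m{\left(a \right)} = \frac{1}{3}$ ($m{\left(a \right)} = \frac{\left(a + a\right) \frac{1}{a + a}}{3} = \frac{2 a \frac{1}{2 a}}{3} = \frac{1}{3} \cdot 1 = \frac{1}{3}$)
$\frac{1}{m{\left(1 \right)}} = \frac{1}{\frac{1}{3}} = 3$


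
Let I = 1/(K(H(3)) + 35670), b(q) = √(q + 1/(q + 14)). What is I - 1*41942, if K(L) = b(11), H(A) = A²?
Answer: -222353571104543/5301453704 - 5*√69/15904361112 ≈ -41942.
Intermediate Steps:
b(q) = √(q + 1/(14 + q))
K(L) = 2*√69/5 (K(L) = √((1 + 11*(14 + 11))/(14 + 11)) = √((1 + 11*25)/25) = √((1 + 275)/25) = √((1/25)*276) = √(276/25) = 2*√69/5)
I = 1/(35670 + 2*√69/5) (I = 1/(2*√69/5 + 35670) = 1/(35670 + 2*√69/5) ≈ 2.8032e-5)
I - 1*41942 = (148625/5301453704 - 5*√69/15904361112) - 1*41942 = (148625/5301453704 - 5*√69/15904361112) - 41942 = -222353571104543/5301453704 - 5*√69/15904361112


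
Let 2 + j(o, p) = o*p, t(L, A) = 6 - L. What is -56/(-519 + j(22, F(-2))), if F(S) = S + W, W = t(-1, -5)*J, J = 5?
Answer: -56/205 ≈ -0.27317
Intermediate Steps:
W = 35 (W = (6 - 1*(-1))*5 = (6 + 1)*5 = 7*5 = 35)
F(S) = 35 + S (F(S) = S + 35 = 35 + S)
j(o, p) = -2 + o*p
-56/(-519 + j(22, F(-2))) = -56/(-519 + (-2 + 22*(35 - 2))) = -56/(-519 + (-2 + 22*33)) = -56/(-519 + (-2 + 726)) = -56/(-519 + 724) = -56/205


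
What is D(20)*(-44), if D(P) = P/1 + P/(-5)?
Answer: -704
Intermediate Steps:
D(P) = 4*P/5 (D(P) = P*1 + P*(-⅕) = P - P/5 = 4*P/5)
D(20)*(-44) = ((⅘)*20)*(-44) = 16*(-44) = -704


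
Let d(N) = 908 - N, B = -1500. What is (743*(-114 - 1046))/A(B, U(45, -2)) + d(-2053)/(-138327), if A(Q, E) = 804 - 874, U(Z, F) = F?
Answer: 81102767/6587 ≈ 12313.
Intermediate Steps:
A(Q, E) = -70
(743*(-114 - 1046))/A(B, U(45, -2)) + d(-2053)/(-138327) = (743*(-114 - 1046))/(-70) + (908 - 1*(-2053))/(-138327) = (743*(-1160))*(-1/70) + (908 + 2053)*(-1/138327) = -861880*(-1/70) + 2961*(-1/138327) = 86188/7 - 141/6587 = 81102767/6587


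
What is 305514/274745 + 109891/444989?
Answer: 166142372141/122258502805 ≈ 1.3589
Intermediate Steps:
305514/274745 + 109891/444989 = 166142372141/122258502805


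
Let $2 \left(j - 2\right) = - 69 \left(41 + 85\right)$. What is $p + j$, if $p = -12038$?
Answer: $-16383$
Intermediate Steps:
$j = -4345$ ($j = 2 + \frac{\left(-69\right) \left(41 + 85\right)}{2} = 2 + \frac{\left(-69\right) 126}{2} = 2 + \frac{1}{2} \left(-8694\right) = 2 - 4347 = -4345$)
$p + j = -12038 - 4345 = -16383$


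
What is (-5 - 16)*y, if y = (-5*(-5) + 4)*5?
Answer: -3045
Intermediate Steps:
y = 145 (y = (25 + 4)*5 = 29*5 = 145)
(-5 - 16)*y = (-5 - 16)*145 = -21*145 = -3045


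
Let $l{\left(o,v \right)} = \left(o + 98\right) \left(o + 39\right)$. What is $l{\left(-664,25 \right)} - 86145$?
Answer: $267605$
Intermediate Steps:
$l{\left(o,v \right)} = \left(39 + o\right) \left(98 + o\right)$ ($l{\left(o,v \right)} = \left(98 + o\right) \left(39 + o\right) = \left(39 + o\right) \left(98 + o\right)$)
$l{\left(-664,25 \right)} - 86145 = \left(3822 + \left(-664\right)^{2} + 137 \left(-664\right)\right) - 86145 = \left(3822 + 440896 - 90968\right) - 86145 = 353750 - 86145 = 267605$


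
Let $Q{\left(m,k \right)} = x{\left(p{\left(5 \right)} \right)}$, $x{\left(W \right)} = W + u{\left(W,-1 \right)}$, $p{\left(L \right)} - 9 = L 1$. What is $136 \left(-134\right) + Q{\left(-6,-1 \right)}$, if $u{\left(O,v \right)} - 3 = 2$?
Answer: $-18205$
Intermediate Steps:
$u{\left(O,v \right)} = 5$ ($u{\left(O,v \right)} = 3 + 2 = 5$)
$p{\left(L \right)} = 9 + L$ ($p{\left(L \right)} = 9 + L 1 = 9 + L$)
$x{\left(W \right)} = 5 + W$ ($x{\left(W \right)} = W + 5 = 5 + W$)
$Q{\left(m,k \right)} = 19$ ($Q{\left(m,k \right)} = 5 + \left(9 + 5\right) = 5 + 14 = 19$)
$136 \left(-134\right) + Q{\left(-6,-1 \right)} = 136 \left(-134\right) + 19 = -18224 + 19 = -18205$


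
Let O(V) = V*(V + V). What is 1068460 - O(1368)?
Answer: -2674388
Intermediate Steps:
O(V) = 2*V² (O(V) = V*(2*V) = 2*V²)
1068460 - O(1368) = 1068460 - 2*1368² = 1068460 - 2*1871424 = 1068460 - 1*3742848 = 1068460 - 3742848 = -2674388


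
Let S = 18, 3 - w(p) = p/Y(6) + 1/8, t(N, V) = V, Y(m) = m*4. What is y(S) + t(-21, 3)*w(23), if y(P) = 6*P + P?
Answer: 527/4 ≈ 131.75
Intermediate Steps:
Y(m) = 4*m
w(p) = 23/8 - p/24 (w(p) = 3 - (p/((4*6)) + 1/8) = 3 - (p/24 + 1*(⅛)) = 3 - (p*(1/24) + ⅛) = 3 - (p/24 + ⅛) = 3 - (⅛ + p/24) = 3 + (-⅛ - p/24) = 23/8 - p/24)
y(P) = 7*P
y(S) + t(-21, 3)*w(23) = 7*18 + 3*(23/8 - 1/24*23) = 126 + 3*(23/8 - 23/24) = 126 + 3*(23/12) = 126 + 23/4 = 527/4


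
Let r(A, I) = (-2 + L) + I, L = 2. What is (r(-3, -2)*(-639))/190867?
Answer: 1278/190867 ≈ 0.0066958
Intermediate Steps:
r(A, I) = I (r(A, I) = (-2 + 2) + I = 0 + I = I)
(r(-3, -2)*(-639))/190867 = -2*(-639)/190867 = 1278*(1/190867) = 1278/190867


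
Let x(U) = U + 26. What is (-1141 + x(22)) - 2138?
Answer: -3231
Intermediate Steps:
x(U) = 26 + U
(-1141 + x(22)) - 2138 = (-1141 + (26 + 22)) - 2138 = (-1141 + 48) - 2138 = -1093 - 2138 = -3231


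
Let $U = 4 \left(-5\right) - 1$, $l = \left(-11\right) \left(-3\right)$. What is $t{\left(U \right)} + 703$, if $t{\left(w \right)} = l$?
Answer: $736$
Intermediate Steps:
$l = 33$
$U = -21$ ($U = -20 - 1 = -21$)
$t{\left(w \right)} = 33$
$t{\left(U \right)} + 703 = 33 + 703 = 736$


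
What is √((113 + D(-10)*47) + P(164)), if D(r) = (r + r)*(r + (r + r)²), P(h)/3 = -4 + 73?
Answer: 2*I*√91570 ≈ 605.21*I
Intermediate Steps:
P(h) = 207 (P(h) = 3*(-4 + 73) = 3*69 = 207)
D(r) = 2*r*(r + 4*r²) (D(r) = (2*r)*(r + (2*r)²) = (2*r)*(r + 4*r²) = 2*r*(r + 4*r²))
√((113 + D(-10)*47) + P(164)) = √((113 + ((-10)²*(2 + 8*(-10)))*47) + 207) = √((113 + (100*(2 - 80))*47) + 207) = √((113 + (100*(-78))*47) + 207) = √((113 - 7800*47) + 207) = √((113 - 366600) + 207) = √(-366487 + 207) = √(-366280) = 2*I*√91570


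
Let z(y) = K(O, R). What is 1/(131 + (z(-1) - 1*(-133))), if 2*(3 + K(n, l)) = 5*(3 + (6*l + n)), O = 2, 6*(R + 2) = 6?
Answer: 2/517 ≈ 0.0038685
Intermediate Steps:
R = -1 (R = -2 + (⅙)*6 = -2 + 1 = -1)
K(n, l) = 9/2 + 15*l + 5*n/2 (K(n, l) = -3 + (5*(3 + (6*l + n)))/2 = -3 + (5*(3 + (n + 6*l)))/2 = -3 + (5*(3 + n + 6*l))/2 = -3 + (15 + 5*n + 30*l)/2 = -3 + (15/2 + 15*l + 5*n/2) = 9/2 + 15*l + 5*n/2)
z(y) = -11/2 (z(y) = 9/2 + 15*(-1) + (5/2)*2 = 9/2 - 15 + 5 = -11/2)
1/(131 + (z(-1) - 1*(-133))) = 1/(131 + (-11/2 - 1*(-133))) = 1/(131 + (-11/2 + 133)) = 1/(131 + 255/2) = 1/(517/2) = 2/517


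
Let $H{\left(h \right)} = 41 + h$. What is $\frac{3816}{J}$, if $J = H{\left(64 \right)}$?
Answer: $\frac{1272}{35} \approx 36.343$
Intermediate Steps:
$J = 105$ ($J = 41 + 64 = 105$)
$\frac{3816}{J} = \frac{3816}{105} = 3816 \cdot \frac{1}{105} = \frac{1272}{35}$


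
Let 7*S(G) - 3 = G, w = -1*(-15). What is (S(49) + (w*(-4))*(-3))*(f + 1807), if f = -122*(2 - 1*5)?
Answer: 2850976/7 ≈ 4.0728e+5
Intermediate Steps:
w = 15
S(G) = 3/7 + G/7
f = 366 (f = -122*(2 - 5) = -122*(-3) = 366)
(S(49) + (w*(-4))*(-3))*(f + 1807) = ((3/7 + (1/7)*49) + (15*(-4))*(-3))*(366 + 1807) = ((3/7 + 7) - 60*(-3))*2173 = (52/7 + 180)*2173 = (1312/7)*2173 = 2850976/7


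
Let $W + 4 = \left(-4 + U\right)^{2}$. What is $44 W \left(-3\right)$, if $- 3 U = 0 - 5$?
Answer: $- \frac{572}{3} \approx -190.67$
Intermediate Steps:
$U = \frac{5}{3}$ ($U = - \frac{0 - 5}{3} = \left(- \frac{1}{3}\right) \left(-5\right) = \frac{5}{3} \approx 1.6667$)
$W = \frac{13}{9}$ ($W = -4 + \left(-4 + \frac{5}{3}\right)^{2} = -4 + \left(- \frac{7}{3}\right)^{2} = -4 + \frac{49}{9} = \frac{13}{9} \approx 1.4444$)
$44 W \left(-3\right) = 44 \cdot \frac{13}{9} \left(-3\right) = \frac{572}{9} \left(-3\right) = - \frac{572}{3}$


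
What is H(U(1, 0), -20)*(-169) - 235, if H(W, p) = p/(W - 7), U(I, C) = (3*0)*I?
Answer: -5025/7 ≈ -717.86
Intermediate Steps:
U(I, C) = 0 (U(I, C) = 0*I = 0)
H(W, p) = p/(-7 + W)
H(U(1, 0), -20)*(-169) - 235 = -20/(-7 + 0)*(-169) - 235 = -20/(-7)*(-169) - 235 = -20*(-⅐)*(-169) - 235 = (20/7)*(-169) - 235 = -3380/7 - 235 = -5025/7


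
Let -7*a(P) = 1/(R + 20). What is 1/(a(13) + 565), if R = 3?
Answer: 161/90964 ≈ 0.0017699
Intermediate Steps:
a(P) = -1/161 (a(P) = -1/(7*(3 + 20)) = -⅐/23 = -⅐*1/23 = -1/161)
1/(a(13) + 565) = 1/(-1/161 + 565) = 1/(90964/161) = 161/90964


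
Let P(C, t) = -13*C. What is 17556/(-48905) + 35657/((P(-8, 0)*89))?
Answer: 1581307249/452664680 ≈ 3.4933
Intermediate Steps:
17556/(-48905) + 35657/((P(-8, 0)*89)) = 17556/(-48905) + 35657/((-13*(-8)*89)) = 17556*(-1/48905) + 35657/((104*89)) = -17556/48905 + 35657/9256 = 1581307249/452664680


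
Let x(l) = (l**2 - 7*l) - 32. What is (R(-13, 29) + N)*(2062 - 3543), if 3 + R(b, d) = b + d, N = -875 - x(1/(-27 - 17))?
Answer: 2380246909/1936 ≈ 1.2295e+6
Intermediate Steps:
x(l) = -32 + l**2 - 7*l
N = -1632357/1936 (N = -875 - (-32 + (1/(-27 - 17))**2 - 7/(-27 - 17)) = -875 - (-32 + (1/(-44))**2 - 7/(-44)) = -875 - (-32 + (-1/44)**2 - 7*(-1/44)) = -875 - (-32 + 1/1936 + 7/44) = -875 - 1*(-61643/1936) = -875 + 61643/1936 = -1632357/1936 ≈ -843.16)
R(b, d) = -3 + b + d (R(b, d) = -3 + (b + d) = -3 + b + d)
(R(-13, 29) + N)*(2062 - 3543) = ((-3 - 13 + 29) - 1632357/1936)*(2062 - 3543) = (13 - 1632357/1936)*(-1481) = -1607189/1936*(-1481) = 2380246909/1936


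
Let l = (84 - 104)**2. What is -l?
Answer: -400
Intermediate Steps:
l = 400 (l = (-20)**2 = 400)
-l = -1*400 = -400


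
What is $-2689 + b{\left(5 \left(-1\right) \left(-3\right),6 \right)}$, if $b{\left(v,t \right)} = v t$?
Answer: $-2599$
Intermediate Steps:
$b{\left(v,t \right)} = t v$
$-2689 + b{\left(5 \left(-1\right) \left(-3\right),6 \right)} = -2689 + 6 \cdot 5 \left(-1\right) \left(-3\right) = -2689 + 6 \left(\left(-5\right) \left(-3\right)\right) = -2689 + 6 \cdot 15 = -2689 + 90 = -2599$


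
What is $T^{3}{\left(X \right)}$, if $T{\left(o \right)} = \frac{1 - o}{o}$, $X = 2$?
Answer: $- \frac{1}{8} \approx -0.125$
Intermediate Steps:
$T{\left(o \right)} = \frac{1 - o}{o}$
$T^{3}{\left(X \right)} = \left(\frac{1 - 2}{2}\right)^{3} = \left(\frac{1}{2} \left(-1\right)\right)^{3} = \left(- \frac{1}{2}\right)^{3} = - \frac{1}{8}$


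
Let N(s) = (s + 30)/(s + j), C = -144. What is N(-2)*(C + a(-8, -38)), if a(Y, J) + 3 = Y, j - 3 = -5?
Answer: 1085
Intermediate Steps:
j = -2 (j = 3 - 5 = -2)
a(Y, J) = -3 + Y
N(s) = (30 + s)/(-2 + s) (N(s) = (s + 30)/(s - 2) = (30 + s)/(-2 + s))
N(-2)*(C + a(-8, -38)) = ((30 - 2)/(-2 - 2))*(-144 + (-3 - 8)) = (28/(-4))*(-144 - 11) = -¼*28*(-155) = -7*(-155) = 1085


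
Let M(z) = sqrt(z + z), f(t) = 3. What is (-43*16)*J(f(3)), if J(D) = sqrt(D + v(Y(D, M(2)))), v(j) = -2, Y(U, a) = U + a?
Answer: -688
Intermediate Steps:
M(z) = sqrt(2)*sqrt(z) (M(z) = sqrt(2*z) = sqrt(2)*sqrt(z))
J(D) = sqrt(-2 + D) (J(D) = sqrt(D - 2) = sqrt(-2 + D))
(-43*16)*J(f(3)) = (-43*16)*sqrt(-2 + 3) = -688*sqrt(1) = -688*1 = -688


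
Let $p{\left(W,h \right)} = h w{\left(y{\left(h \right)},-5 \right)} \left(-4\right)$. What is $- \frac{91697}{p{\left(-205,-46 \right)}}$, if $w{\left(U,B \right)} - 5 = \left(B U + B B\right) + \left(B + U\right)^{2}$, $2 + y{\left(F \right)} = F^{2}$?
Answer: $- \frac{91697}{816470744} \approx -0.00011231$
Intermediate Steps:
$y{\left(F \right)} = -2 + F^{2}$
$w{\left(U,B \right)} = 5 + B^{2} + \left(B + U\right)^{2} + B U$ ($w{\left(U,B \right)} = 5 + \left(\left(B U + B B\right) + \left(B + U\right)^{2}\right) = 5 + \left(\left(B U + B^{2}\right) + \left(B + U\right)^{2}\right) = 5 + \left(\left(B^{2} + B U\right) + \left(B + U\right)^{2}\right) = 5 + \left(B^{2} + \left(B + U\right)^{2} + B U\right) = 5 + B^{2} + \left(B + U\right)^{2} + B U$)
$p{\left(W,h \right)} = - 4 h \left(40 + \left(-7 + h^{2}\right)^{2} - 5 h^{2}\right)$ ($p{\left(W,h \right)} = h \left(5 + \left(-5\right)^{2} + \left(-5 + \left(-2 + h^{2}\right)\right)^{2} - 5 \left(-2 + h^{2}\right)\right) \left(-4\right) = h \left(5 + 25 + \left(-7 + h^{2}\right)^{2} - \left(-10 + 5 h^{2}\right)\right) \left(-4\right) = h \left(40 + \left(-7 + h^{2}\right)^{2} - 5 h^{2}\right) \left(-4\right) = - 4 h \left(40 + \left(-7 + h^{2}\right)^{2} - 5 h^{2}\right)$)
$- \frac{91697}{p{\left(-205,-46 \right)}} = - \frac{91697}{4 \left(-46\right) \left(-89 - \left(-46\right)^{4} + 19 \left(-46\right)^{2}\right)} = - \frac{91697}{4 \left(-46\right) \left(-89 - 4477456 + 19 \cdot 2116\right)} = - \frac{91697}{4 \left(-46\right) \left(-89 - 4477456 + 40204\right)} = - \frac{91697}{4 \left(-46\right) \left(-4437341\right)} = - \frac{91697}{816470744}$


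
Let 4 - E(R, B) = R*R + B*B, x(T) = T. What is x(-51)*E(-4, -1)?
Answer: 663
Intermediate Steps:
E(R, B) = 4 - B**2 - R**2 (E(R, B) = 4 - (R*R + B*B) = 4 - (R**2 + B**2) = 4 - (B**2 + R**2) = 4 + (-B**2 - R**2) = 4 - B**2 - R**2)
x(-51)*E(-4, -1) = -51*(4 - 1*(-1)**2 - 1*(-4)**2) = -51*(4 - 1*1 - 1*16) = -51*(4 - 1 - 16) = -51*(-13) = 663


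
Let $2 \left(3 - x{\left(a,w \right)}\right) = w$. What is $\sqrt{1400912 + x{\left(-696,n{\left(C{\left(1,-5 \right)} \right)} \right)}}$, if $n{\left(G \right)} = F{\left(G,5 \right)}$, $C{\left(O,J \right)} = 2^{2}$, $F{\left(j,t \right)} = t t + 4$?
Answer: $\frac{\sqrt{5603602}}{2} \approx 1183.6$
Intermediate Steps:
$F{\left(j,t \right)} = 4 + t^{2}$ ($F{\left(j,t \right)} = t^{2} + 4 = 4 + t^{2}$)
$C{\left(O,J \right)} = 4$
$n{\left(G \right)} = 29$ ($n{\left(G \right)} = 4 + 5^{2} = 4 + 25 = 29$)
$x{\left(a,w \right)} = 3 - \frac{w}{2}$
$\sqrt{1400912 + x{\left(-696,n{\left(C{\left(1,-5 \right)} \right)} \right)}} = \sqrt{1400912 + \left(3 - \frac{29}{2}\right)} = \sqrt{1400912 - \frac{23}{2}} = \sqrt{\frac{2801801}{2}} = \frac{\sqrt{5603602}}{2}$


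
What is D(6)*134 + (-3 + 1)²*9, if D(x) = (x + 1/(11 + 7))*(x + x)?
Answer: 29320/3 ≈ 9773.3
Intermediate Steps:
D(x) = 2*x*(1/18 + x) (D(x) = (x + 1/18)*(2*x) = (1/18 + x)*(2*x) = 2*x*(1/18 + x))
D(6)*134 + (-3 + 1)²*9 = ((⅑)*6*(1 + 18*6))*134 + (-3 + 1)²*9 = ((⅑)*6*(1 + 108))*134 + (-2)²*9 = ((⅑)*6*109)*134 + 4*9 = (218/3)*134 + 36 = 29212/3 + 36 = 29320/3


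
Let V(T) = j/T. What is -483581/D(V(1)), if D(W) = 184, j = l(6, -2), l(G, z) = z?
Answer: -483581/184 ≈ -2628.2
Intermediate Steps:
j = -2
V(T) = -2/T
-483581/D(V(1)) = -483581/184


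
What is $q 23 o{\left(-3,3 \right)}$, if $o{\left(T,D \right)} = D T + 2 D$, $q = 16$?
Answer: $-1104$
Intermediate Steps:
$o{\left(T,D \right)} = 2 D + D T$
$q 23 o{\left(-3,3 \right)} = 16 \cdot 23 \cdot 3 \left(2 - 3\right) = 368 \cdot 3 \left(-1\right) = 368 \left(-3\right) = -1104$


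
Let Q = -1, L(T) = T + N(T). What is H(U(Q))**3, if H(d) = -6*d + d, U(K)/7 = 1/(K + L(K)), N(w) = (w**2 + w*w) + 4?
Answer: -42875/64 ≈ -669.92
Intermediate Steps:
N(w) = 4 + 2*w**2 (N(w) = (w**2 + w**2) + 4 = 2*w**2 + 4 = 4 + 2*w**2)
L(T) = 4 + T + 2*T**2 (L(T) = T + (4 + 2*T**2) = 4 + T + 2*T**2)
U(K) = 7/(4 + 2*K + 2*K**2) (U(K) = 7/(K + (4 + K + 2*K**2)) = 7/(4 + 2*K + 2*K**2))
H(d) = -5*d
H(U(Q))**3 = (-35/(2*(2 - 1 + (-1)**2)))**3 = (-35/(2*(2 - 1 + 1)))**3 = (-35/(2*2))**3 = (-5*7/4)**3 = (-35/4)**3 = -42875/64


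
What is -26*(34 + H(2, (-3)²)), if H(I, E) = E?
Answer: -1118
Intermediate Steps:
-26*(34 + H(2, (-3)²)) = -26*(34 + (-3)²) = -26*(34 + 9) = -26*43 = -1118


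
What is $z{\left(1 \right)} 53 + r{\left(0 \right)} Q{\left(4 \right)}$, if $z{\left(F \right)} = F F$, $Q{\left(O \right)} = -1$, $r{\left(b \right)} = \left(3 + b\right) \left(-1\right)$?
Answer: $56$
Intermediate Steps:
$r{\left(b \right)} = -3 - b$
$z{\left(F \right)} = F^{2}$
$z{\left(1 \right)} 53 + r{\left(0 \right)} Q{\left(4 \right)} = 1^{2} \cdot 53 + \left(-3 - 0\right) \left(-1\right) = 1 \cdot 53 + \left(-3 + 0\right) \left(-1\right) = 53 - -3 = 53 + 3 = 56$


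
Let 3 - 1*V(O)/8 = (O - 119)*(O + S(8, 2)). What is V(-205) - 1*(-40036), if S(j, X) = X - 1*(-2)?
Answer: -480932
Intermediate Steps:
S(j, X) = 2 + X (S(j, X) = X + 2 = 2 + X)
V(O) = 24 - 8*(-119 + O)*(4 + O) (V(O) = 24 - 8*(O - 119)*(O + (2 + 2)) = 24 - 8*(-119 + O)*(O + 4) = 24 - 8*(-119 + O)*(4 + O))
V(-205) - 1*(-40036) = (3832 - 8*(-205)² + 920*(-205)) - 1*(-40036) = (3832 - 8*42025 - 188600) + 40036 = (3832 - 336200 - 188600) + 40036 = -520968 + 40036 = -480932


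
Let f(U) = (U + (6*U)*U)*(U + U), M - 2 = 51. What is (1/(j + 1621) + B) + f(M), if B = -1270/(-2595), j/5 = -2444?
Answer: 3286120856243/1833627 ≈ 1.7921e+6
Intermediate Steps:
j = -12220 (j = 5*(-2444) = -12220)
M = 53 (M = 2 + 51 = 53)
B = 254/519 (B = -1270*(-1/2595) = 254/519 ≈ 0.48940)
f(U) = 2*U*(U + 6*U**2) (f(U) = (U + 6*U**2)*(2*U) = 2*U*(U + 6*U**2))
(1/(j + 1621) + B) + f(M) = (1/(-12220 + 1621) + 254/519) + 53**2*(2 + 12*53) = (1/(-10599) + 254/519) + 2809*(2 + 636) = (-1/10599 + 254/519) + 2809*638 = 897209/1833627 + 1792142 = 3286120856243/1833627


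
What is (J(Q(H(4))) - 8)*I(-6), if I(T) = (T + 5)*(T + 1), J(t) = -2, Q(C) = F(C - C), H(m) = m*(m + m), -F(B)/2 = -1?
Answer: -50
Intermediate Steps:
F(B) = 2 (F(B) = -2*(-1) = 2)
H(m) = 2*m² (H(m) = m*(2*m) = 2*m²)
Q(C) = 2
I(T) = (1 + T)*(5 + T) (I(T) = (5 + T)*(1 + T) = (1 + T)*(5 + T))
(J(Q(H(4))) - 8)*I(-6) = (-2 - 8)*(5 + (-6)² + 6*(-6)) = -10*(5 + 36 - 36) = -10*5 = -50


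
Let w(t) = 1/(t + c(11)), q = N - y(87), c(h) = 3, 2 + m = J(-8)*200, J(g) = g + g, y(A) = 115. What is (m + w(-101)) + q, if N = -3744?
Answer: -691979/98 ≈ -7061.0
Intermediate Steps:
J(g) = 2*g
m = -3202 (m = -2 + (2*(-8))*200 = -2 - 16*200 = -2 - 3200 = -3202)
q = -3859 (q = -3744 - 1*115 = -3744 - 115 = -3859)
w(t) = 1/(3 + t) (w(t) = 1/(t + 3) = 1/(3 + t))
(m + w(-101)) + q = (-3202 + 1/(3 - 101)) - 3859 = (-3202 + 1/(-98)) - 3859 = (-3202 - 1/98) - 3859 = -313797/98 - 3859 = -691979/98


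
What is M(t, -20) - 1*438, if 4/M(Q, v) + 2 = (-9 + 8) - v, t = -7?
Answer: -7442/17 ≈ -437.76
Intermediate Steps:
M(Q, v) = 4/(-3 - v) (M(Q, v) = 4/(-2 + ((-9 + 8) - v)) = 4/(-2 + (-1 - v)) = 4/(-3 - v))
M(t, -20) - 1*438 = -4/(3 - 20) - 1*438 = -4/(-17) - 438 = -4*(-1/17) - 438 = 4/17 - 438 = -7442/17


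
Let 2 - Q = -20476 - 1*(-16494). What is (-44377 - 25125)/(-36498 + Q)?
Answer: 34751/16257 ≈ 2.1376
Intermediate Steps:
Q = 3984 (Q = 2 - (-20476 - 1*(-16494)) = 2 - (-20476 + 16494) = 2 - 1*(-3982) = 2 + 3982 = 3984)
(-44377 - 25125)/(-36498 + Q) = (-44377 - 25125)/(-36498 + 3984) = -69502/(-32514) = -69502*(-1/32514) = 34751/16257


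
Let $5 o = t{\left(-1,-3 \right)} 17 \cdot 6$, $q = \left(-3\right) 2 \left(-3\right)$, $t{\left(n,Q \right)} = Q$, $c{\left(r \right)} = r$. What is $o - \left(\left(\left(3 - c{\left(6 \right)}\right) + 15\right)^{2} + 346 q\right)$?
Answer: $- \frac{32166}{5} \approx -6433.2$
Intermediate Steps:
$q = 18$ ($q = \left(-6\right) \left(-3\right) = 18$)
$o = - \frac{306}{5}$ ($o = \frac{\left(-3\right) 17 \cdot 6}{5} = \frac{\left(-51\right) 6}{5} = \frac{1}{5} \left(-306\right) = - \frac{306}{5} \approx -61.2$)
$o - \left(\left(\left(3 - c{\left(6 \right)}\right) + 15\right)^{2} + 346 q\right) = - \frac{306}{5} - \left(6228 + \left(\left(3 - 6\right) + 15\right)^{2}\right) = - \frac{306}{5} - \left(6228 + \left(-3 + 15\right)^{2}\right) = - \frac{306}{5} - 6372 = - \frac{32166}{5}$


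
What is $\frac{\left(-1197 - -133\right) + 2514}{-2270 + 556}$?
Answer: $- \frac{725}{857} \approx -0.84597$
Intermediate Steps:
$\frac{\left(-1197 - -133\right) + 2514}{-2270 + 556} = \frac{\left(-1197 + 133\right) + 2514}{-1714} = \left(-1064 + 2514\right) \left(- \frac{1}{1714}\right) = 1450 \left(- \frac{1}{1714}\right) = - \frac{725}{857}$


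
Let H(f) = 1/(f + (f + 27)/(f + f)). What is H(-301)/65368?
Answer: -301/5913450752 ≈ -5.0901e-8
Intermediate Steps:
H(f) = 1/(f + (27 + f)/(2*f)) (H(f) = 1/(f + (27 + f)/((2*f))) = 1/(f + (27 + f)*(1/(2*f))) = 1/(f + (27 + f)/(2*f)))
H(-301)/65368 = (2*(-301)/(27 - 301 + 2*(-301)**2))/65368 = (2*(-301)/(27 - 301 + 2*90601))*(1/65368) = (2*(-301)/(27 - 301 + 181202))*(1/65368) = (2*(-301)/180928)*(1/65368) = (2*(-301)*(1/180928))*(1/65368) = -301/90464*1/65368 = -301/5913450752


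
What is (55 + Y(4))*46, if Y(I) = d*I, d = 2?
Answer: 2898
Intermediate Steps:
Y(I) = 2*I
(55 + Y(4))*46 = (55 + 2*4)*46 = (55 + 8)*46 = 63*46 = 2898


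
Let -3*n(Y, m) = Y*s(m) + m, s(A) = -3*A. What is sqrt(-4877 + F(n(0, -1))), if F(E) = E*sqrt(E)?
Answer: sqrt(-43893 + sqrt(3))/3 ≈ 69.834*I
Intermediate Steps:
n(Y, m) = -m/3 + Y*m (n(Y, m) = -(Y*(-3*m) + m)/3 = -(-3*Y*m + m)/3 = -(m - 3*Y*m)/3 = -m/3 + Y*m)
F(E) = E**(3/2)
sqrt(-4877 + F(n(0, -1))) = sqrt(-4877 + (-(-1/3 + 0))**(3/2)) = sqrt(-4877 + (-1*(-1/3))**(3/2)) = sqrt(-4877 + (1/3)**(3/2)) = sqrt(-4877 + sqrt(3)/9)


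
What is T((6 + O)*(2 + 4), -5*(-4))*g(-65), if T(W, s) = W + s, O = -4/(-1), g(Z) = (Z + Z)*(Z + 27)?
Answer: 395200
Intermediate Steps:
g(Z) = 2*Z*(27 + Z) (g(Z) = (2*Z)*(27 + Z) = 2*Z*(27 + Z))
O = 4 (O = -4*(-1) = 4)
T((6 + O)*(2 + 4), -5*(-4))*g(-65) = ((6 + 4)*(2 + 4) - 5*(-4))*(2*(-65)*(27 - 65)) = (10*6 + 20)*(2*(-65)*(-38)) = (60 + 20)*4940 = 80*4940 = 395200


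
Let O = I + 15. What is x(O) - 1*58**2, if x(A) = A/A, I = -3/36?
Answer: -3363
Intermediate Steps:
I = -1/12 (I = -3*1/36 = -1/12 ≈ -0.083333)
O = 179/12 (O = -1/12 + 15 = 179/12 ≈ 14.917)
x(A) = 1
x(O) - 1*58**2 = 1 - 1*58**2 = 1 - 1*3364 = 1 - 3364 = -3363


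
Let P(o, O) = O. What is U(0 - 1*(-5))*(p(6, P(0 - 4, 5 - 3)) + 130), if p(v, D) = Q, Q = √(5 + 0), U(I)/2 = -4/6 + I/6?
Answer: 130/3 + √5/3 ≈ 44.079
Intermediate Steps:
U(I) = -4/3 + I/3 (U(I) = 2*(-4/6 + I/6) = 2*(-4*⅙ + I*(⅙)) = 2*(-⅔ + I/6) = -4/3 + I/3)
Q = √5 ≈ 2.2361
p(v, D) = √5
U(0 - 1*(-5))*(p(6, P(0 - 4, 5 - 3)) + 130) = (-4/3 + (0 - 1*(-5))/3)*(√5 + 130) = (-4/3 + (0 + 5)/3)*(130 + √5) = (-4/3 + (⅓)*5)*(130 + √5) = (-4/3 + 5/3)*(130 + √5) = (130 + √5)/3 = 130/3 + √5/3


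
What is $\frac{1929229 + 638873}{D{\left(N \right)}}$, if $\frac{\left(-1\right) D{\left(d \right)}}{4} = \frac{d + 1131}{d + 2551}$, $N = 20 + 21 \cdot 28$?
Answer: $- \frac{4056317109}{3478} \approx -1.1663 \cdot 10^{6}$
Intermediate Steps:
$N = 608$ ($N = 20 + 588 = 608$)
$D{\left(d \right)} = - \frac{4 \left(1131 + d\right)}{2551 + d}$ ($D{\left(d \right)} = - 4 \frac{d + 1131}{d + 2551} = - 4 \frac{1131 + d}{2551 + d} = - \frac{4 \left(1131 + d\right)}{2551 + d}$)
$\frac{1929229 + 638873}{D{\left(N \right)}} = \frac{1929229 + 638873}{4 \frac{1}{2551 + 608} \left(-1131 - 608\right)} = \frac{2568102}{4 \cdot \frac{1}{3159} \left(-1131 - 608\right)} = \frac{2568102}{4 \cdot \frac{1}{3159} \left(-1739\right)} = \frac{2568102}{- \frac{6956}{3159}} = 2568102 \left(- \frac{3159}{6956}\right) = - \frac{4056317109}{3478}$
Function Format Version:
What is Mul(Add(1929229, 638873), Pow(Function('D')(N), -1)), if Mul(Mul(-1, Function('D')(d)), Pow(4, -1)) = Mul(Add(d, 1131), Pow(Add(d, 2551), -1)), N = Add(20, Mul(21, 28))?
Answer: Rational(-4056317109, 3478) ≈ -1.1663e+6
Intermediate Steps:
N = 608 (N = Add(20, 588) = 608)
Function('D')(d) = Mul(-4, Pow(Add(2551, d), -1), Add(1131, d)) (Function('D')(d) = Mul(-4, Mul(Add(d, 1131), Pow(Add(d, 2551), -1))) = Mul(-4, Mul(Add(1131, d), Pow(Add(2551, d), -1))) = Mul(-4, Mul(Pow(Add(2551, d), -1), Add(1131, d))) = Mul(-4, Pow(Add(2551, d), -1), Add(1131, d)))
Mul(Add(1929229, 638873), Pow(Function('D')(N), -1)) = Mul(Add(1929229, 638873), Pow(Mul(4, Pow(Add(2551, 608), -1), Add(-1131, Mul(-1, 608))), -1)) = Mul(2568102, Pow(Mul(4, Pow(3159, -1), Add(-1131, -608)), -1)) = Mul(2568102, Pow(Mul(4, Rational(1, 3159), -1739), -1)) = Mul(2568102, Pow(Rational(-6956, 3159), -1)) = Mul(2568102, Rational(-3159, 6956)) = Rational(-4056317109, 3478)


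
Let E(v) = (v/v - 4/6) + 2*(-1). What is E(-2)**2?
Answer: 25/9 ≈ 2.7778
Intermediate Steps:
E(v) = -5/3 (E(v) = (1 - 4*1/6) - 2 = (1 - 2/3) - 2 = 1/3 - 2 = -5/3)
E(-2)**2 = (-5/3)**2 = 25/9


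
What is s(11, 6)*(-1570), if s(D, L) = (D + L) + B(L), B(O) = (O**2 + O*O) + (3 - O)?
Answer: -135020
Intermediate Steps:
B(O) = 3 - O + 2*O**2 (B(O) = (O**2 + O**2) + (3 - O) = 2*O**2 + (3 - O) = 3 - O + 2*O**2)
s(D, L) = 3 + D + 2*L**2 (s(D, L) = (D + L) + (3 - L + 2*L**2) = 3 + D + 2*L**2)
s(11, 6)*(-1570) = (3 + 11 + 2*6**2)*(-1570) = (3 + 11 + 2*36)*(-1570) = (3 + 11 + 72)*(-1570) = 86*(-1570) = -135020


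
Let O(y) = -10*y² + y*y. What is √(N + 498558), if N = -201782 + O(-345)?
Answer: I*√774449 ≈ 880.03*I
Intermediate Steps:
O(y) = -9*y² (O(y) = -10*y² + y² = -9*y²)
N = -1273007 (N = -201782 - 9*(-345)² = -201782 - 9*119025 = -201782 - 1071225 = -1273007)
√(N + 498558) = √(-1273007 + 498558) = √(-774449) = I*√774449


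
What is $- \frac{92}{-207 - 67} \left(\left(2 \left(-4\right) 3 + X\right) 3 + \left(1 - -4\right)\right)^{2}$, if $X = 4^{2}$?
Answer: $\frac{16606}{137} \approx 121.21$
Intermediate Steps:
$X = 16$
$- \frac{92}{-207 - 67} \left(\left(2 \left(-4\right) 3 + X\right) 3 + \left(1 - -4\right)\right)^{2} = - \frac{92}{-207 - 67} \left(\left(2 \left(-4\right) 3 + 16\right) 3 + \left(1 - -4\right)\right)^{2} = - \frac{92}{-274} \left(\left(\left(-8\right) 3 + 16\right) 3 + \left(1 + 4\right)\right)^{2} = \left(-92\right) \left(- \frac{1}{274}\right) \left(\left(-24 + 16\right) 3 + 5\right)^{2} = \frac{46 \left(\left(-8\right) 3 + 5\right)^{2}}{137} = \frac{46 \left(-24 + 5\right)^{2}}{137} = \frac{46 \left(-19\right)^{2}}{137} = \frac{46}{137} \cdot 361 = \frac{16606}{137}$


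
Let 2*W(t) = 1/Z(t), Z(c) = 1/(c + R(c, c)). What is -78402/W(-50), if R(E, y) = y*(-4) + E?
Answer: -39201/25 ≈ -1568.0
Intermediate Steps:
R(E, y) = E - 4*y (R(E, y) = -4*y + E = E - 4*y)
Z(c) = -1/(2*c) (Z(c) = 1/(c + (c - 4*c)) = 1/(c - 3*c) = 1/(-2*c) = -1/(2*c))
W(t) = -t (W(t) = 1/(2*((-1/(2*t)))) = (-2*t)/2 = -t)
-78402/W(-50) = -78402/((-1*(-50))) = -78402/50 = -78402*1/50 = -39201/25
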